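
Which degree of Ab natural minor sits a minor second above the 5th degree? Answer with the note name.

The scale is Ab Bb Cb Db Eb Fb Gb.
The 5th degree is Eb; a minor second above that is Fb — scale degree 6.

Fb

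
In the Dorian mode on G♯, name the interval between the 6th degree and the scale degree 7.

minor 2nd

G♯ dorian: G♯ A♯ B C♯ D♯ E♯ F♯.
So we need the interval from E♯ up to F♯.
From E♯ to F♯: 1 semitone over a second = minor.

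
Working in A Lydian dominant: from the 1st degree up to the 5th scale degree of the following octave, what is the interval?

Spelling A Lydian dominant: A B C# D# E F# G.
That puts A below E.
A up to E spans 12 letter names and 19 semitones — a perfect twelfth.

P12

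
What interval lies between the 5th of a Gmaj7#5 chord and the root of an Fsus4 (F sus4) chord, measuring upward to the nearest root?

Gmaj7#5 has D# as its 5th, and Fsus4 (F sus4) has F as its root.
From D# to F: 2 semitones over a third = diminished.

diminished third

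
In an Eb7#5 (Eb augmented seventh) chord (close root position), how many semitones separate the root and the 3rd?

4

Spelling the chord: Eb-G-B-Db.
Eb to G is a major third: 4 semitones.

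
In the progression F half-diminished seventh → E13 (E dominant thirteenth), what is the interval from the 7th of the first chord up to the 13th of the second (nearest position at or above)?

F half-diminished seventh has E♭ as its 7th, and E13 (E dominant thirteenth) has C♯ as its 13th.
From E♭ to C♯: 10 semitones over a sixth = augmented.

augmented sixth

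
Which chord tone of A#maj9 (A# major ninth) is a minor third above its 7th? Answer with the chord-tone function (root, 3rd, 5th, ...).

The chord tones of A#maj9 are A#-C##-E#-G##-B#.
The 7th is G##. A minor third above G## is B#.
B# is the chord's 9th.

9th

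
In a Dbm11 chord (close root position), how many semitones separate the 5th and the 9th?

Spelling the chord: Db, Fb, Ab, Cb, Eb, Gb.
Ab to Eb is a perfect fifth: 7 semitones.

7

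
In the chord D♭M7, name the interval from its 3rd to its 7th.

perfect fifth

D♭Δ7: D♭-F-A♭-C.
The 3rd is F and the 7th is C.
From F to C is 7 semitones, exactly the perfect fifth.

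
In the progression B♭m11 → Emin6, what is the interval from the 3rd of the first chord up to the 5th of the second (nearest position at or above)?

augmented sixth

The 3rd of B♭m11 is D♭; the 5th of Emin6 is B.
6 letter names make it a sixth; at 10 semitones (a half step wider than major) the quality is augmented.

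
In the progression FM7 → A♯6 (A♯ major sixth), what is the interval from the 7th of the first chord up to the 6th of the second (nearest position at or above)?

The 7th of FM7 is E; the 6th of A♯6 (A♯ major sixth) is F𝄪.
2 letter names make it a second; at 3 semitones (a half step wider than major) the quality is augmented.

augmented second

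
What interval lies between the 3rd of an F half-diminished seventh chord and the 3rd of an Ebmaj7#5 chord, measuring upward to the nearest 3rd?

F half-diminished seventh has Ab as its 3rd, and Ebmaj7#5 has G as its 3rd.
Ab up to G spans 7 letter names and 11 semitones — a major seventh.

M7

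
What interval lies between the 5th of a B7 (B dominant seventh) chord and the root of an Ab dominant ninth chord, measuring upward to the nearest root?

diminished third

The 5th of B7 (B dominant seventh) is F#; the root of Ab dominant ninth is Ab.
F# up to Ab is 2 semitones, a whole step narrower than a major third, so the interval is diminished.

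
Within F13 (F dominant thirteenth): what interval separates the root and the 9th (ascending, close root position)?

M9

The chord tones of F dominant thirteenth are F A C Eb G D.
The root is F and the 9th is G.
Counting 9 letters and 14 half steps from F gives a major ninth.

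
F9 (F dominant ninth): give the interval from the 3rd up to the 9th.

Spelling the chord: F, A, C, E♭, G.
That puts A below G.
A up to G is 10 semitones, a half step narrower than a major seventh, so the interval is minor.

minor 7th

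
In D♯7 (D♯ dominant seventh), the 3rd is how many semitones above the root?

Spelling the chord: D♯, F𝄪, A♯, C♯.
D♯ to F𝄪 is a major third: 4 semitones.

4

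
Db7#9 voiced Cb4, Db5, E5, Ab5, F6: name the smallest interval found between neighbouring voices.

augmented second

Adjacent intervals: Cb4→Db5 = major ninth; Db5→E5 = augmented second; E5→Ab5 = diminished fourth; Ab5→F6 = major sixth.
The smallest is Db5 to E5, an augmented second (3 semitones).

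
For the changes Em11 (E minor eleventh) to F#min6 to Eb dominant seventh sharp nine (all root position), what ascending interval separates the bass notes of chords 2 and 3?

The roots are F# and Eb.
From F# to Eb: 9 semitones over a seventh = diminished.

diminished seventh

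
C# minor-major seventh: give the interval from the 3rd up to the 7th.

Spelling the chord: C# E G# B#.
That puts E below B#.
From E to B#: 8 semitones over a fifth = augmented.

augmented fifth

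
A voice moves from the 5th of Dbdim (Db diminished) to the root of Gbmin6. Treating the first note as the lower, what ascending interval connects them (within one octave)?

The 5th of Dbdim (Db diminished) is Abb; the root of Gbmin6 is Gb.
Counting 7 letters and 11 half steps from Abb gives a major seventh.

major seventh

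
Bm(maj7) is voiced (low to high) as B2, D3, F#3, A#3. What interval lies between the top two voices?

M3

Those voices are F#3 and A#3.
Counting 3 letters and 4 half steps from F# gives a major third.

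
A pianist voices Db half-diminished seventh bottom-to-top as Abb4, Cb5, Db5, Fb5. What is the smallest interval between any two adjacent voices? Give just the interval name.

major second

Adjacent intervals: Abb4→Cb5 = major third; Cb5→Db5 = major second; Db5→Fb5 = minor third.
The smallest is Cb5 to Db5, a major second (2 semitones).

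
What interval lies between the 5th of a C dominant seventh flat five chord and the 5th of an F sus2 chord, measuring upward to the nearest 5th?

The 5th of C dominant seventh flat five is Gb; the 5th of F sus2 is C.
From Gb to C: 6 semitones over a fourth = augmented.

A4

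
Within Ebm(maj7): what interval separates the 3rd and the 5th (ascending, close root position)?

Spelling the chord: Eb, Gb, Bb, D.
3rd = Gb; 5th = Bb.
Gb up to Bb spans 3 letter names and 4 semitones — a major third.

major 3rd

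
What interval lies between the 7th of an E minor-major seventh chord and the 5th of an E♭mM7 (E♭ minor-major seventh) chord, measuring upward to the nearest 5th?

diminished 6th

E minor-major seventh has D♯ as its 7th, and E♭mM7 (E♭ minor-major seventh) has B♭ as its 5th.
6 letter names make it a sixth; at 7 semitones (a whole step narrower than major) the quality is diminished.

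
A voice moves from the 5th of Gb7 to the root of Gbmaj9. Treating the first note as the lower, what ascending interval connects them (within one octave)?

perfect fourth

The 5th of Gb7 is Db; the root of Gbmaj9 is Gb.
Counting 4 letters and 5 half steps from Db gives a perfect fourth.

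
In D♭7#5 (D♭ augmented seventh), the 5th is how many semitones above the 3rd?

4

D♭+7 (D♭ augmented seventh): D♭, F, A, C♭.
F to A is a major third: 4 semitones.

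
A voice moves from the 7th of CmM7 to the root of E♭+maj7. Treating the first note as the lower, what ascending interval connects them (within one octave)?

d4

The 7th of CmM7 is B; the root of E♭+maj7 is E♭.
From B to E♭: 4 semitones over a fourth = diminished.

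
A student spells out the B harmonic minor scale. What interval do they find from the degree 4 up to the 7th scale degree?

augmented fourth

The scale runs B C♯ D E F♯ G A♯.
So we need the interval from E up to A♯.
From E to A♯: 6 semitones over a fourth = augmented.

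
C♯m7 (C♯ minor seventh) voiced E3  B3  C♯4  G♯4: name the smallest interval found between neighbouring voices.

Adjacent intervals: E3→B3 = perfect fifth; B3→C♯4 = major second; C♯4→G♯4 = perfect fifth.
The smallest is B3 to C♯4, a major second (2 semitones).

major 2nd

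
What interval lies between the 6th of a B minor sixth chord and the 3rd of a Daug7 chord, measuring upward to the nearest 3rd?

minor seventh

B minor sixth has G# as its 6th, and Daug7 has F# as its 3rd.
7 letter names make it a seventh; at 10 semitones (a half step narrower than major) the quality is minor.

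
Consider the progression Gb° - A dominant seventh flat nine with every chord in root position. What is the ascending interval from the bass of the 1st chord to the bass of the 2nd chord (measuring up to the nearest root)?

augmented 2nd

The roots are Gb and A.
From Gb to A: 3 semitones over a second = augmented.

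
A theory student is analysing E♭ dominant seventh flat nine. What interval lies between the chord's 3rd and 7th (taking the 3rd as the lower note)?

E♭7b9 (E♭ dominant seventh flat nine) is spelled E♭–G–B♭–D♭–F♭.
That puts G below D♭.
G up to D♭ is 6 semitones, a half step narrower than a perfect fifth, so the interval is diminished.
That tritone between 3rd and 7th is what gives the dominant seventh its pull toward resolution.

diminished fifth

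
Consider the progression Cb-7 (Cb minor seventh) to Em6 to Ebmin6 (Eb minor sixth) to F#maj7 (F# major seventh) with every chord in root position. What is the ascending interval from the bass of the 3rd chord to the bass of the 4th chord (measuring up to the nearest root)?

The roots are Eb and F#.
From Eb to F#: 3 semitones over a second = augmented.

augmented second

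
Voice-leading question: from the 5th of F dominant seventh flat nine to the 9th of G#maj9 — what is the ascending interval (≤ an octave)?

augmented sixth

The 5th of F dominant seventh flat nine is C; the 9th of G#maj9 is A#.
From C to A#: 10 semitones over a sixth = augmented.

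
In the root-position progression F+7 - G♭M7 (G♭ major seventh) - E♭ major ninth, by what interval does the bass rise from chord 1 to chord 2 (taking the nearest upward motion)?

minor second

The roots are F and G♭.
From F to G♭: 1 semitone over a second = minor.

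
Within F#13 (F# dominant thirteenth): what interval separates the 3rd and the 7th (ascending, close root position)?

F#13 (F# dominant thirteenth): F#, A#, C#, E, G#, D#.
So we need the interval from A# up to E.
A# up to E is 6 semitones, a half step narrower than a perfect fifth, so the interval is diminished.
This 3–7 tritone is the characteristic tension at the heart of the dominant sound.

d5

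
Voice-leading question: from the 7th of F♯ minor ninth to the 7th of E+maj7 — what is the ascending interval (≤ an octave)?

F♯ minor ninth has E as its 7th, and E+maj7 has D♯ as its 7th.
Counting 7 letters and 11 half steps from E gives a major seventh.

major 7th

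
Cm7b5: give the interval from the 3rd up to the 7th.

perfect fifth

Cø: C-Eb-Gb-Bb.
That puts Eb below Bb.
Counting 5 letters and 7 half steps from Eb gives a perfect fifth.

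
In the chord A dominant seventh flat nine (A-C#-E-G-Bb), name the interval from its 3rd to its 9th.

d7

That puts C# below Bb.
7 letter names make it a seventh; at 9 semitones (a whole step narrower than major) the quality is diminished.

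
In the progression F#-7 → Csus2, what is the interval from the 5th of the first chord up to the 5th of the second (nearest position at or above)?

F#-7 has C# as its 5th, and Csus2 has G as its 5th.
5 letter names make it a fifth; at 6 semitones (a half step narrower than perfect) the quality is diminished.

d5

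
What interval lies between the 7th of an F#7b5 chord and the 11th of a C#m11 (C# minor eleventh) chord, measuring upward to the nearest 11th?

The 7th of F#7b5 is E; the 11th of C#m11 (C# minor eleventh) is F#.
From E to F# is 2 semitones, exactly the major second.

major second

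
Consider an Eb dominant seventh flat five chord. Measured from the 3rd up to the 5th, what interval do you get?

diminished third

Spelling the chord: Eb–G–Bbb–Db.
That puts G below Bbb.
From G to Bbb: 2 semitones over a third = diminished.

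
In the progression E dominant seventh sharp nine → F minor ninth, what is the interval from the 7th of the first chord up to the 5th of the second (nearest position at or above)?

m7

E dominant seventh sharp nine has D as its 7th, and F minor ninth has C as its 5th.
D up to C is 10 semitones, a half step narrower than a major seventh, so the interval is minor.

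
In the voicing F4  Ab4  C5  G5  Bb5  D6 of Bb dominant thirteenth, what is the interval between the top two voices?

M3

Those voices are Bb5 and D6.
Counting 3 letters and 4 half steps from Bb gives a major third.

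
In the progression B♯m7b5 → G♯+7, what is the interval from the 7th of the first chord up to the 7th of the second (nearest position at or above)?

The 7th of B♯m7b5 is A♯; the 7th of G♯+7 is F♯.
6 letter names make it a sixth; at 8 semitones (a half step narrower than major) the quality is minor.

minor 6th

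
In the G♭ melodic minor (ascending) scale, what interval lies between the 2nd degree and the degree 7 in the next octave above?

major 13th

The scale runs G♭ A♭ B𝄫 C♭ D♭ E♭ F.
The 2nd degree is A♭ and the 7th degree (up an octave) is F.
From A♭ to F is 21 semitones, exactly the major thirteenth.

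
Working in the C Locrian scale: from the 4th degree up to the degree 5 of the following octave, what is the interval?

minor ninth

C locrian: C Db Eb F Gb Ab Bb.
The 4th degree is F and the degree 5 (up an octave) is Gb.
From F to Gb: 13 semitones over a ninth = minor.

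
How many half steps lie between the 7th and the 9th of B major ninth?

3

The chord tones of Bmaj9 (B major ninth) are B, D♯, F♯, A♯, C♯.
A♯ to C♯ is a minor third: 3 semitones.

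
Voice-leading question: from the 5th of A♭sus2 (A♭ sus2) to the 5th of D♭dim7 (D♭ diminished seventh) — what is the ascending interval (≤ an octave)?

The 5th of A♭sus2 (A♭ sus2) is E♭; the 5th of D♭dim7 (D♭ diminished seventh) is A𝄫.
4 letter names make it a fourth; at 4 semitones (a half step narrower than perfect) the quality is diminished.

diminished fourth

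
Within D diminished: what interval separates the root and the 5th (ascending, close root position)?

Spelling the chord: D F A♭.
The root is D and the 5th is A♭.
From D to A♭: 6 semitones over a fifth = diminished.

diminished fifth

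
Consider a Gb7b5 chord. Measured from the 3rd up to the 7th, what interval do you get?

diminished 5th

Gb7b5: Gb, Bb, Dbb, Fb.
3rd = Bb; 7th = Fb.
Bb up to Fb is 6 semitones, a half step narrower than a perfect fifth, so the interval is diminished.
This 3–7 tritone is the characteristic tension at the heart of the dominant sound.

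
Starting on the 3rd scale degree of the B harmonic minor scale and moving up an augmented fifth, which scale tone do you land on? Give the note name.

The scale is B C# D E F# G A#.
The 3rd scale degree is D; an augmented fifth above that is A# — scale degree 7.

A#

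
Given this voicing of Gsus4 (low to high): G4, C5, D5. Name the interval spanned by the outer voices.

The outer voices are G4 and D5.
Counting 5 letters and 7 half steps from G gives a perfect fifth.

perfect 5th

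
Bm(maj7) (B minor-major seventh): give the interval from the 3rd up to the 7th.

augmented 5th

Spelling the chord: B D F# A#.
3rd = D; 7th = A#.
D up to A# is 8 semitones, a half step wider than a perfect fifth, so the interval is augmented.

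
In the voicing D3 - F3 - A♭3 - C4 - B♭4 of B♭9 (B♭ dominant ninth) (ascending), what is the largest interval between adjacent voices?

m7

Adjacent intervals: D3→F3 = minor third; F3→A♭3 = minor third; A♭3→C4 = major third; C4→B♭4 = minor seventh.
The largest is C4 to B♭4, a minor seventh (10 semitones).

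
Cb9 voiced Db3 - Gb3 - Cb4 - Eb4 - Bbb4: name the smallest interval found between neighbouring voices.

Adjacent intervals: Db3→Gb3 = perfect fourth; Gb3→Cb4 = perfect fourth; Cb4→Eb4 = major third; Eb4→Bbb4 = diminished fifth.
The smallest is Cb4 to Eb4, a major third (4 semitones).

major third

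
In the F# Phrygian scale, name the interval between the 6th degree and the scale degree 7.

The scale runs F# G A B C# D E.
6th degree = D; 7th scale degree = E.
From D to E is 2 semitones, exactly the major second.

major second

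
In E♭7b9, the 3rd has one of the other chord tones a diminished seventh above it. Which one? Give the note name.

E♭7b9: E♭ G B♭ D♭ F♭.
The 3rd is G. A diminished seventh above G is F♭.
F♭ is the chord's 9th.

Fb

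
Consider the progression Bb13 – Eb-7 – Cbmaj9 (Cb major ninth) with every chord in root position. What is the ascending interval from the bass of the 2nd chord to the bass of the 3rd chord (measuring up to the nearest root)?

minor 6th

The roots are Eb and Cb.
From Eb to Cb: 8 semitones over a sixth = minor.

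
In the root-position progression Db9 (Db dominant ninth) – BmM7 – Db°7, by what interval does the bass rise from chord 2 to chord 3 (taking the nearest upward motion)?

The roots are B and Db.
B up to Db is 2 semitones, a whole step narrower than a major third, so the interval is diminished.

diminished third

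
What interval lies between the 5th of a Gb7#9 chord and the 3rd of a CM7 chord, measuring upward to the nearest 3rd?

Gb7#9 has Db as its 5th, and CM7 has E as its 3rd.
From Db to E: 3 semitones over a second = augmented.

augmented second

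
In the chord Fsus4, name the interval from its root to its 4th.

perfect fourth

Fsus4 (F sus4): F B♭ C.
The root is F and the 4th is B♭.
From F to B♭ is 5 semitones, exactly the perfect fourth.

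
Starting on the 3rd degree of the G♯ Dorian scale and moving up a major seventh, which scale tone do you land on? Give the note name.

The scale is G♯ A♯ B C♯ D♯ E♯ F♯.
The 3rd degree is B; a major seventh above that is A♯ — scale degree 2.

A#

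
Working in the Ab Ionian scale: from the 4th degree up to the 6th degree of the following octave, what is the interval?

The scale runs Ab Bb C Db Eb F G.
4th degree = Db; scale degree 6 (up an octave) = F.
Counting 10 letters and 16 half steps from Db gives a major tenth.

major 10th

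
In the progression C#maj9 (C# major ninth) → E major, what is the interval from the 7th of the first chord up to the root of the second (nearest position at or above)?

The 7th of C#maj9 (C# major ninth) is B#; the root of E major is E.
From B# to E: 4 semitones over a fourth = diminished.

diminished 4th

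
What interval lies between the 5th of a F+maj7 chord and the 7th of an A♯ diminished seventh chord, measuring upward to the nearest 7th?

F+maj7 has C♯ as its 5th, and A♯ diminished seventh has G as its 7th.
C♯ up to G is 6 semitones, a half step narrower than a perfect fifth, so the interval is diminished.

diminished fifth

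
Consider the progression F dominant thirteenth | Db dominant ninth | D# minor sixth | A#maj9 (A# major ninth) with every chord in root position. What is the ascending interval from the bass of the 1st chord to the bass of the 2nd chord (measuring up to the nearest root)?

The roots are F and Db.
From F to Db: 8 semitones over a sixth = minor.

minor 6th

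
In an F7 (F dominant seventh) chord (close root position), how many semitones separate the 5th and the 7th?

3

Spelling the chord: F A C E♭.
C to E♭ is a minor third: 3 semitones.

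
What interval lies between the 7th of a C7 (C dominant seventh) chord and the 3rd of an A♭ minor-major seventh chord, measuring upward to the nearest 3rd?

C7 (C dominant seventh) has B♭ as its 7th, and A♭ minor-major seventh has C♭ as its 3rd.
B♭ up to C♭ is 1 semitone, a half step narrower than a major second, so the interval is minor.

minor 2nd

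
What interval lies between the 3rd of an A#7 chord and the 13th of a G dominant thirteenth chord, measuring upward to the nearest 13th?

diminished third

The 3rd of A#7 is C##; the 13th of G dominant thirteenth is E.
C## up to E is 2 semitones, a whole step narrower than a major third, so the interval is diminished.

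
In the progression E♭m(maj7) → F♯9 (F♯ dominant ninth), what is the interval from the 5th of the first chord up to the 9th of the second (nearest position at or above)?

A6

E♭m(maj7) has B♭ as its 5th, and F♯9 (F♯ dominant ninth) has G♯ as its 9th.
From B♭ to G♯: 10 semitones over a sixth = augmented.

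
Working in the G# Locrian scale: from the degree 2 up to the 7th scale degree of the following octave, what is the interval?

major thirteenth

Spelling the G# Locrian scale: G# A B C# D E F#.
Degree 2 = A; 7th scale degree (up an octave) = F#.
A up to F# spans 13 letter names and 21 semitones — a major thirteenth.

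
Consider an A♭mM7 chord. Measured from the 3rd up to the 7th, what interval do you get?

Spelling the chord: A♭-C♭-E♭-G.
So we need the interval from C♭ up to G.
5 letter names make it a fifth; at 8 semitones (a half step wider than perfect) the quality is augmented.

augmented 5th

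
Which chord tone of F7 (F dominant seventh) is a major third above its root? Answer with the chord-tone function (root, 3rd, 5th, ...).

The chord tones of F7 are F, A, C, E♭.
The root is F. A major third above F is A.
A is the chord's 3rd.

3rd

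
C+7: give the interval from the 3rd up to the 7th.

The chord tones of C7#5 are C–E–G#–Bb.
That puts E below Bb.
E up to Bb is 6 semitones, a half step narrower than a perfect fifth, so the interval is diminished.

diminished 5th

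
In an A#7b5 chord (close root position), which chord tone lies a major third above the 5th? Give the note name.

G#

A#7b5 is spelled A# C## E G#.
The 5th is E. A major third above E is G#.
G# is the chord's 7th.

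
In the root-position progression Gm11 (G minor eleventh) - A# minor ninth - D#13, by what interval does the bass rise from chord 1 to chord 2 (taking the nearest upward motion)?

augmented second

The roots are G and A#.
G up to A# is 3 semitones, a half step wider than a major second, so the interval is augmented.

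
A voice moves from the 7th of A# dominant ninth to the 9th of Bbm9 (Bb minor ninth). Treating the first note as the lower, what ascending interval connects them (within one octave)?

diminished fourth

A# dominant ninth has G# as its 7th, and Bbm9 (Bb minor ninth) has C as its 9th.
4 letter names make it a fourth; at 4 semitones (a half step narrower than perfect) the quality is diminished.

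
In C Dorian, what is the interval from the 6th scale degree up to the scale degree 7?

The scale runs C D Eb F G A Bb.
6th scale degree = A; 7th scale degree = Bb.
2 letter names make it a second; at 1 semitone (a half step narrower than major) the quality is minor.

minor second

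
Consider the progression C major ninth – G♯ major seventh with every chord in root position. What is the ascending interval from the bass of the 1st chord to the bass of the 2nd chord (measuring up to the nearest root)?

The roots are C and G♯.
5 letter names make it a fifth; at 8 semitones (a half step wider than perfect) the quality is augmented.

augmented fifth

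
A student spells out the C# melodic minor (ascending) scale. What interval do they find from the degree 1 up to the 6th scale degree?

Spelling the C# melodic minor (ascending) scale: C# D# E F# G# A# B#.
Degree 1 = C#; degree 6 = A#.
Counting 6 letters and 9 half steps from C# gives a major sixth.

major sixth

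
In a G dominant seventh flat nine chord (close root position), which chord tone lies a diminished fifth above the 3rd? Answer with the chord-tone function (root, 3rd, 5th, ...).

The chord tones of G7b9 (G dominant seventh flat nine) are G, B, D, F, A♭.
The 3rd is B. A diminished fifth above B is F.
F is the chord's 7th.

7th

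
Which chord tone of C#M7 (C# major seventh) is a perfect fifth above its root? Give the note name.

G#

The chord tones of C# major seventh are C# E# G# B#.
The root is C#. A perfect fifth above C# is G#.
G# is the chord's 5th.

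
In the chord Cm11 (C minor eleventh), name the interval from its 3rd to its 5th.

major third

Cm11 is spelled C, Eb, G, Bb, D, F.
The 3rd is Eb and the 5th is G.
Eb up to G spans 3 letter names and 4 semitones — a major third.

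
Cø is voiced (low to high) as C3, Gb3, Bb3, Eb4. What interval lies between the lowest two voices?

d5

Those voices are C3 and Gb3.
C up to Gb is 6 semitones, a half step narrower than a perfect fifth, so the interval is diminished.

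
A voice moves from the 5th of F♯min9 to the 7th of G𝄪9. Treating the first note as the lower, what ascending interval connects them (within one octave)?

The 5th of F♯min9 is C♯; the 7th of G𝄪9 is F𝄪.
From C♯ to F𝄪: 6 semitones over a fourth = augmented.

A4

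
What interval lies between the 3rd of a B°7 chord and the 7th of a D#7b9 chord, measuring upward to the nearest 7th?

major seventh

B°7 has D as its 3rd, and D#7b9 has C# as its 7th.
D up to C# spans 7 letter names and 11 semitones — a major seventh.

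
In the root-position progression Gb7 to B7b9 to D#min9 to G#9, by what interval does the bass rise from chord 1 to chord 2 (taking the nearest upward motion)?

The roots are Gb and B.
Gb up to B is 5 semitones, a half step wider than a major third, so the interval is augmented.

augmented 3rd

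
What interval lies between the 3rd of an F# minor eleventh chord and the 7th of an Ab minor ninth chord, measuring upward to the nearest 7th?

diminished seventh

F# minor eleventh has A as its 3rd, and Ab minor ninth has Gb as its 7th.
A up to Gb is 9 semitones, a whole step narrower than a major seventh, so the interval is diminished.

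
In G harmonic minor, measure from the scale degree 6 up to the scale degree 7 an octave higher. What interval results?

G harmonic minor: G A Bb C D Eb F#.
Scale degree 6 = Eb; degree 7 (up an octave) = F#.
Eb up to F# is 15 semitones, a half step wider than a major ninth, so the interval is augmented.

augmented ninth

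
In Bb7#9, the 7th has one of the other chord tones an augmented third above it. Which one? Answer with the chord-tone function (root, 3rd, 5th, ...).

Spelling the chord: Bb–D–F–Ab–C#.
The 7th is Ab. An augmented third above Ab is C#.
C# is the chord's 9th.

9th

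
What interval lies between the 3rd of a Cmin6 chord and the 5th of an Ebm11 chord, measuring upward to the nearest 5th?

perfect fifth

Cmin6 has Eb as its 3rd, and Ebm11 has Bb as its 5th.
From Eb to Bb is 7 semitones, exactly the perfect fifth.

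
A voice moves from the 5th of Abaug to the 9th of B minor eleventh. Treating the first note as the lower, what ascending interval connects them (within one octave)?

major sixth

Abaug has E as its 5th, and B minor eleventh has C# as its 9th.
From E to C# is 9 semitones, exactly the major sixth.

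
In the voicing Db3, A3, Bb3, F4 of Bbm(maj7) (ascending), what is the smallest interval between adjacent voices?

minor 2nd

Adjacent intervals: Db3→A3 = augmented fifth; A3→Bb3 = minor second; Bb3→F4 = perfect fifth.
The smallest is A3 to Bb3, a minor second (1 semitone).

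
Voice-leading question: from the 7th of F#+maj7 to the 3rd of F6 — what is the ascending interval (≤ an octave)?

diminished fourth

The 7th of F#+maj7 is E#; the 3rd of F6 is A.
E# up to A is 4 semitones, a half step narrower than a perfect fourth, so the interval is diminished.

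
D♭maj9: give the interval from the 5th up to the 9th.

The chord tones of D♭ major ninth are D♭-F-A♭-C-E♭.
5th = A♭; 9th = E♭.
Counting 5 letters and 7 half steps from A♭ gives a perfect fifth.

perfect fifth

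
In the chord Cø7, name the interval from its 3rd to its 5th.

minor third

The chord tones of Cø7 are C E♭ G♭ B♭.
The 3rd is E♭ and the 5th is G♭.
3 letter names make it a third; at 3 semitones (a half step narrower than major) the quality is minor.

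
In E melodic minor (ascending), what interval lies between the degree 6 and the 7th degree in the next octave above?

Spelling E melodic minor (ascending): E F# G A B C# D#.
So we need the interval from C# up to D#.
C# up to D# spans 9 letter names and 14 semitones — a major ninth.

major 9th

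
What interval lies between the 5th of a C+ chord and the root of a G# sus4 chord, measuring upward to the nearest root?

perfect unison

The 5th of C+ is G#; the root of G# sus4 is G#.
G# up to G# spans 1 letter names and 0 semitones — a perfect unison.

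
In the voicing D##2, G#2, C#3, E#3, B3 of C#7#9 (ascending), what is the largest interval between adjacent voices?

d5

Adjacent intervals: D##2→G#2 = diminished fourth; G#2→C#3 = perfect fourth; C#3→E#3 = major third; E#3→B3 = diminished fifth.
The largest is E#3 to B3, a diminished fifth (6 semitones).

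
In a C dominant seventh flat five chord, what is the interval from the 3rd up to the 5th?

diminished third

C7b5: C–E–G♭–B♭.
So we need the interval from E up to G♭.
3 letter names make it a third; at 2 semitones (a whole step narrower than major) the quality is diminished.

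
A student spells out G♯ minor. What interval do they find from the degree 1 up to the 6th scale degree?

minor 6th

Spelling G♯ minor: G♯ A♯ B C♯ D♯ E F♯.
So we need the interval from G♯ up to E.
6 letter names make it a sixth; at 8 semitones (a half step narrower than major) the quality is minor.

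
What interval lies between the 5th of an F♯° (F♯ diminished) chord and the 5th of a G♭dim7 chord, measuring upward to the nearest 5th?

diminished 2nd

The 5th of F♯° (F♯ diminished) is C; the 5th of G♭dim7 is D𝄫.
C up to D𝄫 is 0 semitones, a whole step narrower than a major second, so the interval is diminished.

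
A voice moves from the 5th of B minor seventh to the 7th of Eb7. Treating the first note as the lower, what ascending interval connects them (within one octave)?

diminished sixth

The 5th of B minor seventh is F#; the 7th of Eb7 is Db.
From F# to Db: 7 semitones over a sixth = diminished.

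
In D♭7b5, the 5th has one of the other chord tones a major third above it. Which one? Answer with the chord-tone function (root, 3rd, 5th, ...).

D♭7b5 (D♭ dominant seventh flat five): D♭-F-A𝄫-C♭.
The 5th is A𝄫. A major third above A𝄫 is C♭.
C♭ is the chord's 7th.

7th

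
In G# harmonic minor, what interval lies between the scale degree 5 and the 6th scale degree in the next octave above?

The scale runs G# A# B C# D# E F##.
That puts D# below E.
D# up to E is 13 semitones, a half step narrower than a major ninth, so the interval is minor.

m9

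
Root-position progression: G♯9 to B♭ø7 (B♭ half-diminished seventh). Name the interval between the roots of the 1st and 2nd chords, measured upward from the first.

diminished 3rd

The roots are G♯ and B♭.
From G♯ to B♭: 2 semitones over a third = diminished.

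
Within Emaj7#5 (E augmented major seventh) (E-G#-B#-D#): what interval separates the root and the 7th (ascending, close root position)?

The root is E and the 7th is D#.
From E to D# is 11 semitones, exactly the major seventh.

major seventh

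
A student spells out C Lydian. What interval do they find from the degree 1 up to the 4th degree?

augmented 4th

C lydian: C D E F# G A B.
That puts C below F#.
4 letter names make it a fourth; at 6 semitones (a half step wider than perfect) the quality is augmented.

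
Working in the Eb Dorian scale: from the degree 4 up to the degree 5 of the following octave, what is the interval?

Eb dorian: Eb F Gb Ab Bb C Db.
That puts Ab below Bb.
From Ab to Bb is 14 semitones, exactly the major ninth.

major ninth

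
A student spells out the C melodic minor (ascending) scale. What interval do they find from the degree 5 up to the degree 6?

major second

The scale runs C D Eb F G A B.
So we need the interval from G up to A.
From G to A is 2 semitones, exactly the major second.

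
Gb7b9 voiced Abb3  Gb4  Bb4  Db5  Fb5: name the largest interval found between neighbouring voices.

major seventh

Adjacent intervals: Abb3→Gb4 = major seventh; Gb4→Bb4 = major third; Bb4→Db5 = minor third; Db5→Fb5 = minor third.
The largest is Abb3 to Gb4, a major seventh (11 semitones).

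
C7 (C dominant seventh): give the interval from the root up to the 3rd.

C7 (C dominant seventh): C-E-G-Bb.
The root is C and the 3rd is E.
From C to E is 4 semitones, exactly the major third.

major third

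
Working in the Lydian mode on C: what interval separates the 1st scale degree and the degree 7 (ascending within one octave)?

major seventh

C lydian: C D E F# G A B.
So we need the interval from C up to B.
C up to B spans 7 letter names and 11 semitones — a major seventh.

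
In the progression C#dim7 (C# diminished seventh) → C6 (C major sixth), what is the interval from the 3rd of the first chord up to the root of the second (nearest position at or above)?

The 3rd of C#dim7 (C# diminished seventh) is E; the root of C6 (C major sixth) is C.
6 letter names make it a sixth; at 8 semitones (a half step narrower than major) the quality is minor.

minor 6th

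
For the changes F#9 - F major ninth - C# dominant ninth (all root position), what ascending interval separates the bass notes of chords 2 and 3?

augmented 5th

The roots are F and C#.
From F to C#: 8 semitones over a fifth = augmented.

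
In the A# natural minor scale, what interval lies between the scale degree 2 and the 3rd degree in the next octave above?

The scale runs A# B# C# D# E# F# G#.
That puts B# below C#.
9 letter names make it a ninth; at 13 semitones (a half step narrower than major) the quality is minor.

m9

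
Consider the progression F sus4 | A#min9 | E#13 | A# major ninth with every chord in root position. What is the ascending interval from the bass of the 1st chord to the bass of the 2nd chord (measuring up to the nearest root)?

augmented third

The roots are F and A#.
F up to A# is 5 semitones, a half step wider than a major third, so the interval is augmented.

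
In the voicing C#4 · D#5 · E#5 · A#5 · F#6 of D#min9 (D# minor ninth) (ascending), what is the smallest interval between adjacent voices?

Adjacent intervals: C#4→D#5 = major ninth; D#5→E#5 = major second; E#5→A#5 = perfect fourth; A#5→F#6 = minor sixth.
The smallest is D#5 to E#5, a major second (2 semitones).

major 2nd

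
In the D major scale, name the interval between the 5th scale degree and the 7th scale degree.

major 3rd

The scale runs D E F# G A B C#.
That puts A below C#.
From A to C# is 4 semitones, exactly the major third.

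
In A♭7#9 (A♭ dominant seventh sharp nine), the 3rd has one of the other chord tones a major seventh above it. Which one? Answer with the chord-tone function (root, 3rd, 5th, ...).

A♭7#9: A♭-C-E♭-G♭-B.
The 3rd is C. A major seventh above C is B.
B is the chord's 9th.

9th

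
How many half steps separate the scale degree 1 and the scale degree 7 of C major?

The scale is C D E F G A B.
C up to B is a major seventh — 11 semitones.

11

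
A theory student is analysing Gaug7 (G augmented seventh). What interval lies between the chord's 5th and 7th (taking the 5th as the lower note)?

diminished third

The chord tones of G7#5 are G-B-D#-F.
That puts D# below F.
From D# to F: 2 semitones over a third = diminished.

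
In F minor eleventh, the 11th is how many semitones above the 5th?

10

F minor eleventh: F Ab C Eb G Bb.
C to Bb is a minor seventh: 10 semitones.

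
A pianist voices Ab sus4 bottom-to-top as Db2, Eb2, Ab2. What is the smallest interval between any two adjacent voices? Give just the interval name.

major second

Adjacent intervals: Db2→Eb2 = major second; Eb2→Ab2 = perfect fourth.
The smallest is Db2 to Eb2, a major second (2 semitones).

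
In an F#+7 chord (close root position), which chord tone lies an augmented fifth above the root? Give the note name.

F#7#5: F#–A#–C##–E.
The root is F#. An augmented fifth above F# is C##.
C## is the chord's 5th.

C##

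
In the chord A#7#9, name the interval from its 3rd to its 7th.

diminished fifth

A#7#9: A#–C##–E#–G#–B##.
3rd = C##; 7th = G#.
From C## to G#: 6 semitones over a fifth = diminished.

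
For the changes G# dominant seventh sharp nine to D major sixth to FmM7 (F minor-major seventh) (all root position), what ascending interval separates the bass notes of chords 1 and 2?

The roots are G# and D.
G# up to D is 6 semitones, a half step narrower than a perfect fifth, so the interval is diminished.

diminished fifth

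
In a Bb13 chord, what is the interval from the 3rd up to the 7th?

Bb13: Bb, D, F, Ab, C, G.
That puts D below Ab.
From D to Ab: 6 semitones over a fifth = diminished.
That tritone between 3rd and 7th is what gives the dominant seventh its pull toward resolution.

diminished fifth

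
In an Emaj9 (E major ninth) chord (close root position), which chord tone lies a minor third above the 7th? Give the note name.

Emaj9 (E major ninth) is spelled E, G♯, B, D♯, F♯.
The 7th is D♯. A minor third above D♯ is F♯.
F♯ is the chord's 9th.

F#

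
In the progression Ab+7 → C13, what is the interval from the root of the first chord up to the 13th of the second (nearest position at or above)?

augmented unison

The root of Ab+7 is Ab; the 13th of C13 is A.
1 letter names make it a unison; at 1 semitone (a half step wider than perfect) the quality is augmented.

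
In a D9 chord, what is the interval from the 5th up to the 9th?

perfect 5th

Spelling the chord: D, F#, A, C, E.
So we need the interval from A up to E.
A up to E spans 5 letter names and 7 semitones — a perfect fifth.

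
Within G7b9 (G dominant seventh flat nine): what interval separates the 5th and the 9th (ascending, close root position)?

G7b9 (G dominant seventh flat nine): G, B, D, F, Ab.
5th = D; 9th = Ab.
5 letter names make it a fifth; at 6 semitones (a half step narrower than perfect) the quality is diminished.

diminished fifth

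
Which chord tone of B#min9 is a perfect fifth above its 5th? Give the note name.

B# minor ninth is spelled B#-D#-F##-A#-C##.
The 5th is F##. A perfect fifth above F## is C##.
C## is the chord's 9th.

C##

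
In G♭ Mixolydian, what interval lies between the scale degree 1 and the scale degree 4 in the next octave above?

The scale runs G♭ A♭ B♭ C♭ D♭ E♭ F♭.
So we need the interval from G♭ up to C♭.
Counting 11 letters and 17 half steps from G♭ gives a perfect eleventh.

perfect eleventh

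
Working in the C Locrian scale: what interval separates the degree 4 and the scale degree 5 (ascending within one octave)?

C locrian: C Db Eb F Gb Ab Bb.
The degree 4 is F and the 5th scale degree is Gb.
From F to Gb: 1 semitone over a second = minor.

minor second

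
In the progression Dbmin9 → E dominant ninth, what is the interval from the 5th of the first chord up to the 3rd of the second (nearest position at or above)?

augmented seventh

The 5th of Dbmin9 is Ab; the 3rd of E dominant ninth is G#.
7 letter names make it a seventh; at 12 semitones (a half step wider than major) the quality is augmented.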